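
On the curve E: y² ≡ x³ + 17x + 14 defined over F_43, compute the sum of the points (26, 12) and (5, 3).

(35, 21)

(26, 12) + (5, 3). λ = (3 - 12)/(5 - 26) ≡ 34/22 mod 43. 22⁻¹ ≡ 2 (mod 43) since 22·2 = 44 ≡ 1, so λ ≡ 25.
  x = λ² - 26 - 5 = 625 - 31 ≡ 35; y = λ·(26 - 35) - 12 ≡ 21. → (35, 21)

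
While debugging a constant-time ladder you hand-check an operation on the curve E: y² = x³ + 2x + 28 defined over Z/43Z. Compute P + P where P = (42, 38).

(13, 12)

tangent at (42, 38): λ = (3·42² + 2)/(2·38) ≡ 5/33. 33⁻¹ ≡ 30 (mod 43) since 33·30 = 990 ≡ 1, so λ ≡ 5·30 ≡ 21.
  x = λ² - 42 - 42 = 441 - 84 ≡ 13; y = λ·(42 - 13) - 38 ≡ 12. → (13, 12)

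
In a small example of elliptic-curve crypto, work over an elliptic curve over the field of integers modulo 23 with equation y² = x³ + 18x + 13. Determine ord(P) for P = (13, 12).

2P: tangent at (13, 12): λ = (3·13² + 18)/(2·12) ≡ 19/1. 1⁻¹ ≡ 1 (mod 23), so λ ≡ 19·1 ≡ 19.
  x = λ² - 13 - 13 = 361 - 26 ≡ 13; y = λ·(13 - 13) - 12 ≡ 11. → (13, 11)
3P: (13, 11) + (13, 12): same x and y₁ ≡ -y₂, so the sum is 𝒪.
3P = 𝒪, so the order is 3.

3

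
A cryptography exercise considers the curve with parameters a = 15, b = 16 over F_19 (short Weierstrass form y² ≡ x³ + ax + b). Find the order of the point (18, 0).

2

2P: (18, 0) + (18, 0): same x and y₁ ≡ -y₂, so the sum is 𝒪.
2P = 𝒪, so the order is 2.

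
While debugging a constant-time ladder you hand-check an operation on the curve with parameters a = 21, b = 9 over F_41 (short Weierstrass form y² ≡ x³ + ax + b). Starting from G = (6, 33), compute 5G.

(2, 10)

Repeated addition: build up to 5G.
2G: tangent at (6, 33): λ = (3·6² + 21)/(2·33) ≡ 6/25. 25⁻¹ ≡ 23 (mod 41) since 25·23 = 575 ≡ 1, so λ ≡ 6·23 ≡ 15.
  x = λ² - 6 - 6 = 225 - 12 ≡ 8; y = λ·(6 - 8) - 33 ≡ 19. → (8, 19)
3G: (8, 19) + (6, 33). λ = (33 - 19)/(6 - 8) ≡ 14/39 mod 41. 39⁻¹ ≡ 20 (mod 41) since 39·20 = 780 ≡ 1, so λ ≡ 34.
  x = λ² - 8 - 6 = 1156 - 14 ≡ 35; y = λ·(8 - 35) - 19 ≡ 6. → (35, 6)
4G: (35, 6) + (6, 33). λ = (33 - 6)/(6 - 35) ≡ 27/12 mod 41. 12⁻¹ ≡ 24 (mod 41), so λ ≡ 33.
  x = λ² - 35 - 6 = 1089 - 41 ≡ 23; y = λ·(35 - 23) - 6 ≡ 21. → (23, 21)
5G: (23, 21) + (6, 33). λ = (33 - 21)/(6 - 23) ≡ 12/24 mod 41. 24⁻¹ ≡ 12 (mod 41), so λ ≡ 21.
  x = λ² - 23 - 6 = 441 - 29 ≡ 2; y = λ·(23 - 2) - 21 ≡ 10. → (2, 10)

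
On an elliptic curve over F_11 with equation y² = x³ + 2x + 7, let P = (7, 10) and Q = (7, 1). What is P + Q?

The two points share x = 7 and their y-coordinates satisfy 10 + 1 ≡ 0 (mod 11), so they are inverses. Their sum is O.

O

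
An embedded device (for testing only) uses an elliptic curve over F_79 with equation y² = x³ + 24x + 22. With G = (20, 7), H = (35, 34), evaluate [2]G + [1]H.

(17, 34)

First 2G:
Repeated addition: build up to 2G.
2G: tangent at (20, 7): λ = (3·20² + 24)/(2·7) ≡ 39/14. 14⁻¹ ≡ 17 (mod 79), so λ ≡ 39·17 ≡ 31.
  x = λ² - 20 - 20 = 961 - 40 ≡ 52; y = λ·(20 - 52) - 7 ≡ 28. → (52, 28)
2G = (52, 28).
Finally 2G + H:
(52, 28) + (35, 34). λ = (34 - 28)/(35 - 52) ≡ 6/62 mod 79. 62⁻¹ ≡ 65 (mod 79) since 62·65 = 4030 ≡ 1, so λ ≡ 74.
  x = λ² - 52 - 35 = 5476 - 87 ≡ 17; y = λ·(52 - 17) - 28 ≡ 34. → (17, 34)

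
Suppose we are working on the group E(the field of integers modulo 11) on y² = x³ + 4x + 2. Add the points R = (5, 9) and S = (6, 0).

(5, 9) + (6, 0). λ = (0 - 9)/(6 - 5) ≡ 2/1 mod 11. 1⁻¹ ≡ 1 (mod 11), so λ ≡ 2.
  x = λ² - 5 - 6 = 4 - 11 ≡ 4; y = λ·(5 - 4) - 9 ≡ 4. → (4, 4)

(4, 4)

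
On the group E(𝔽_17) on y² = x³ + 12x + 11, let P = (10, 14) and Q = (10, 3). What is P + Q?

O

The two points share x = 10 and their y-coordinates satisfy 14 + 3 ≡ 0 (mod 17), so they are inverses. Their sum is ∞.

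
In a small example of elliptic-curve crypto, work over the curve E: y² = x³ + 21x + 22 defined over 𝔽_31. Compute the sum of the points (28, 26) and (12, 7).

(28, 26) + (12, 7). λ = (7 - 26)/(12 - 28) ≡ 12/15 mod 31. 15⁻¹ ≡ 29 (mod 31), so λ ≡ 7.
  x = λ² - 28 - 12 = 49 - 40 ≡ 9; y = λ·(28 - 9) - 26 ≡ 14. → (9, 14)

(9, 14)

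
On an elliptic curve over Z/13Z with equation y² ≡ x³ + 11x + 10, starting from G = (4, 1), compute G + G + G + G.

Repeated addition: build up to 4G.
2G: tangent at (4, 1): λ = (3·4² + 11)/(2·1) ≡ 7/2. 2⁻¹ ≡ 7 (mod 13) since 2·7 = 14 ≡ 1, so λ ≡ 7·7 ≡ 10.
  x = λ² - 4 - 4 = 100 - 8 ≡ 1; y = λ·(4 - 1) - 1 ≡ 3. → (1, 3)
3G: (1, 3) + (4, 1). λ = (1 - 3)/(4 - 1) ≡ 11/3 mod 13. 3⁻¹ ≡ 9 (mod 13), so λ ≡ 8.
  x = λ² - 1 - 4 = 64 - 5 ≡ 7; y = λ·(1 - 7) - 3 ≡ 1. → (7, 1)
4G: (7, 1) + (4, 1). λ = (1 - 1)/(4 - 7) ≡ 0/10 mod 13. 10⁻¹ ≡ 4 (mod 13), so λ ≡ 0.
  x = λ² - 7 - 4 = 0 - 11 ≡ 2; y = λ·(7 - 2) - 1 ≡ 12. → (2, 12)

(2, 12)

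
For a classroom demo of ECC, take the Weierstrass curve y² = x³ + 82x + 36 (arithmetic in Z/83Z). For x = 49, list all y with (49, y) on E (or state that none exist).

x³ + 82x + 36 = 121703 ≡ 25 (mod 83).
Square roots of 25 mod 83: 5 and 78 (since 5² = 25 ≡ 25).

5, 78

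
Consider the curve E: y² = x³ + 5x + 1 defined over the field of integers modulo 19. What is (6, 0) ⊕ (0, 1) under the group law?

(6, 0) + (0, 1). λ = (1 - 0)/(0 - 6) ≡ 1/13 mod 19. 13⁻¹ ≡ 3 (mod 19), so λ ≡ 3.
  x = λ² - 6 - 0 = 9 - 6 ≡ 3; y = λ·(6 - 3) - 0 ≡ 9. → (3, 9)

(3, 9)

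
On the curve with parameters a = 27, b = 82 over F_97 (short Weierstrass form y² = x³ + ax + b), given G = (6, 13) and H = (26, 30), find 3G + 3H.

(17, 33)

First 3G:
Repeated addition: build up to 3G.
2G: tangent at (6, 13): λ = (3·6² + 27)/(2·13) ≡ 38/26. 26⁻¹ ≡ 56 (mod 97) since 26·56 = 1456 ≡ 1, so λ ≡ 38·56 ≡ 91.
  x = λ² - 6 - 6 = 8281 - 12 ≡ 24; y = λ·(6 - 24) - 13 ≡ 95. → (24, 95)
3G: (24, 95) + (6, 13). λ = (13 - 95)/(6 - 24) ≡ 15/79 mod 97. 79⁻¹ ≡ 70 (mod 97) since 79·70 = 5530 ≡ 1, so λ ≡ 80.
  x = λ² - 24 - 6 = 6400 - 30 ≡ 65; y = λ·(24 - 65) - 95 ≡ 20. → (65, 20)
3G = (65, 20).
Next 3H:
Repeated addition: build up to 3H.
2H: tangent at (26, 30): λ = (3·26² + 27)/(2·30) ≡ 18/60. 60⁻¹ ≡ 76 (mod 97) since 60·76 = 4560 ≡ 1, so λ ≡ 18·76 ≡ 10.
  x = λ² - 26 - 26 = 100 - 52 ≡ 48; y = λ·(26 - 48) - 30 ≡ 41. → (48, 41)
3H: (48, 41) + (26, 30). λ = (30 - 41)/(26 - 48) ≡ 86/75 mod 97. 75⁻¹ ≡ 22 (mod 97) since 75·22 = 1650 ≡ 1, so λ ≡ 49.
  x = λ² - 48 - 26 = 2401 - 74 ≡ 96; y = λ·(48 - 96) - 41 ≡ 32. → (96, 32)
3H = (96, 32).
Finally 3G + 3H:
(65, 20) + (96, 32). λ = (32 - 20)/(96 - 65) ≡ 12/31 mod 97. 31⁻¹ ≡ 72 (mod 97), so λ ≡ 88.
  x = λ² - 65 - 96 = 7744 - 161 ≡ 17; y = λ·(65 - 17) - 20 ≡ 33. → (17, 33)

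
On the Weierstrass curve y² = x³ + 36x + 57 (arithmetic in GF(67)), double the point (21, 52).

tangent at (21, 52): λ = (3·21² + 36)/(2·52) ≡ 19/37. 37⁻¹ ≡ 29 (mod 67), so λ ≡ 19·29 ≡ 15.
  x = λ² - 21 - 21 = 225 - 42 ≡ 49; y = λ·(21 - 49) - 52 ≡ 64. → (49, 64)

(49, 64)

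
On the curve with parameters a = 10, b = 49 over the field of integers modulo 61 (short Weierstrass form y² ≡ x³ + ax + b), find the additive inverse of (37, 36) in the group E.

(37, 25)

-(37, 36) = (37, -36 mod 61) = (37, 25).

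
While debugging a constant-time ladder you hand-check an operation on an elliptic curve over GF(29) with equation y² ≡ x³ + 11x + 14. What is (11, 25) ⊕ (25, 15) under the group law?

(16, 20)

(11, 25) + (25, 15). λ = (15 - 25)/(25 - 11) ≡ 19/14 mod 29. 14⁻¹ ≡ 27 (mod 29), so λ ≡ 20.
  x = λ² - 11 - 25 = 400 - 36 ≡ 16; y = λ·(11 - 16) - 25 ≡ 20. → (16, 20)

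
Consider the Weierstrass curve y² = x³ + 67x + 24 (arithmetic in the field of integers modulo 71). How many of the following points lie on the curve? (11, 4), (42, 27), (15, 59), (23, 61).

(11, 4): 4² ≡ 16, rhs ≡ 33 → off.
(42, 27): 27² ≡ 19, rhs ≡ 33 → off.
(15, 59): 59² ≡ 2, rhs ≡ 2 → on.
(23, 61): 61² ≡ 29, rhs ≡ 29 → on.

2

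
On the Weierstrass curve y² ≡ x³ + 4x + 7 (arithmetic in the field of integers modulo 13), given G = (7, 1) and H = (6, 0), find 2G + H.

(4, 10)

First 2G:
Repeated addition: build up to 2G.
2G: tangent at (7, 1): λ = (3·7² + 4)/(2·1) ≡ 8/2. 2⁻¹ ≡ 7 (mod 13), so λ ≡ 8·7 ≡ 4.
  x = λ² - 7 - 7 = 16 - 14 ≡ 2; y = λ·(7 - 2) - 1 ≡ 6. → (2, 6)
2G = (2, 6).
Finally 2G + H:
(2, 6) + (6, 0). λ = (0 - 6)/(6 - 2) ≡ 7/4 mod 13. 4⁻¹ ≡ 10 (mod 13), so λ ≡ 5.
  x = λ² - 2 - 6 = 25 - 8 ≡ 4; y = λ·(2 - 4) - 6 ≡ 10. → (4, 10)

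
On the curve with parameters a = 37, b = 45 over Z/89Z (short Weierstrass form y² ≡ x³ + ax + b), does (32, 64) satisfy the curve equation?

no

y² = 64² ≡ 2; x³ + 37x + 45 = 33997 ≡ 88 (mod 89). 2 ≠ 88.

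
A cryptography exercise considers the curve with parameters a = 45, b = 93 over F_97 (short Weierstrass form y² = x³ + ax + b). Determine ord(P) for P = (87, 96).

9

2P: tangent at (87, 96): λ = (3·87² + 45)/(2·96) ≡ 54/95. 95⁻¹ ≡ 48 (mod 97), so λ ≡ 54·48 ≡ 70.
  x = λ² - 87 - 87 = 4900 - 174 ≡ 70; y = λ·(87 - 70) - 96 ≡ 27. → (70, 27)
3P: (70, 27) + (87, 96). λ = (96 - 27)/(87 - 70) ≡ 69/17 mod 97. 17⁻¹ ≡ 40 (mod 97), so λ ≡ 44.
  x = λ² - 70 - 87 = 1936 - 157 ≡ 33; y = λ·(70 - 33) - 27 ≡ 49. → (33, 49)
4P: (33, 49) + (87, 96). λ = (96 - 49)/(87 - 33) ≡ 47/54 mod 97. 54⁻¹ ≡ 9 (mod 97), so λ ≡ 35.
  x = λ² - 33 - 87 = 1225 - 120 ≡ 38; y = λ·(33 - 38) - 49 ≡ 67. → (38, 67)
5P: (38, 67) + (87, 96). λ = (96 - 67)/(87 - 38) ≡ 29/49 mod 97. 49⁻¹ ≡ 2 (mod 97) since 49·2 = 98 ≡ 1, so λ ≡ 58.
  x = λ² - 38 - 87 = 3364 - 125 ≡ 38; y = λ·(38 - 38) - 67 ≡ 30. → (38, 30)
6P: (38, 30) + (87, 96). λ = (96 - 30)/(87 - 38) ≡ 66/49 mod 97. 49⁻¹ ≡ 2 (mod 97) since 49·2 = 98 ≡ 1, so λ ≡ 35.
  x = λ² - 38 - 87 = 1225 - 125 ≡ 33; y = λ·(38 - 33) - 30 ≡ 48. → (33, 48)
7P: (33, 48) + (87, 96). λ = (96 - 48)/(87 - 33) ≡ 48/54 mod 97. 54⁻¹ ≡ 9 (mod 97), so λ ≡ 44.
  x = λ² - 33 - 87 = 1936 - 120 ≡ 70; y = λ·(33 - 70) - 48 ≡ 70. → (70, 70)
8P: (70, 70) + (87, 96). λ = (96 - 70)/(87 - 70) ≡ 26/17 mod 97. 17⁻¹ ≡ 40 (mod 97), so λ ≡ 70.
  x = λ² - 70 - 87 = 4900 - 157 ≡ 87; y = λ·(70 - 87) - 70 ≡ 1. → (87, 1)
9P: (87, 1) + (87, 96): same x and y₁ ≡ -y₂, so the sum is O.
9P = O, so the order is 9.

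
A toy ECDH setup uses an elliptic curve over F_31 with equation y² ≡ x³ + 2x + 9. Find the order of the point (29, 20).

3

2P: tangent at (29, 20): λ = (3·29² + 2)/(2·20) ≡ 14/9. 9⁻¹ ≡ 7 (mod 31), so λ ≡ 14·7 ≡ 5.
  x = λ² - 29 - 29 = 25 - 58 ≡ 29; y = λ·(29 - 29) - 20 ≡ 11. → (29, 11)
3P: (29, 11) + (29, 20): same x and y₁ ≡ -y₂, so the sum is the point at infinity.
3P = the point at infinity, so the order is 3.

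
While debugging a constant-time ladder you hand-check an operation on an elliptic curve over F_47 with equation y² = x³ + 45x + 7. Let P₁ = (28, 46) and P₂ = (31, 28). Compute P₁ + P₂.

(24, 24)

(28, 46) + (31, 28). λ = (28 - 46)/(31 - 28) ≡ 29/3 mod 47. 3⁻¹ ≡ 16 (mod 47) since 3·16 = 48 ≡ 1, so λ ≡ 41.
  x = λ² - 28 - 31 = 1681 - 59 ≡ 24; y = λ·(28 - 24) - 46 ≡ 24. → (24, 24)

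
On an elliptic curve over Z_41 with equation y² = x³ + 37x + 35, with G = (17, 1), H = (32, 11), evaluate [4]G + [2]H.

First 4G:
Repeated addition: build up to 4G.
2G: tangent at (17, 1): λ = (3·17² + 37)/(2·1) ≡ 2/2. 2⁻¹ ≡ 21 (mod 41), so λ ≡ 2·21 ≡ 1.
  x = λ² - 17 - 17 = 1 - 34 ≡ 8; y = λ·(17 - 8) - 1 ≡ 8. → (8, 8)
3G: (8, 8) + (17, 1). λ = (1 - 8)/(17 - 8) ≡ 34/9 mod 41. 9⁻¹ ≡ 32 (mod 41), so λ ≡ 22.
  x = λ² - 8 - 17 = 484 - 25 ≡ 8; y = λ·(8 - 8) - 8 ≡ 33. → (8, 33)
4G: (8, 33) + (17, 1). λ = (1 - 33)/(17 - 8) ≡ 9/9 mod 41. 9⁻¹ ≡ 32 (mod 41) since 9·32 = 288 ≡ 1, so λ ≡ 1.
  x = λ² - 8 - 17 = 1 - 25 ≡ 17; y = λ·(8 - 17) - 33 ≡ 40. → (17, 40)
4G = (17, 40).
Next 2H:
Repeated addition: build up to 2H.
2H: tangent at (32, 11): λ = (3·32² + 37)/(2·11) ≡ 34/22. 22⁻¹ ≡ 28 (mod 41), so λ ≡ 34·28 ≡ 9.
  x = λ² - 32 - 32 = 81 - 64 ≡ 17; y = λ·(32 - 17) - 11 ≡ 1. → (17, 1)
2H = (17, 1).
Finally 4G + 2H:
(17, 40) + (17, 1): same x and y₁ ≡ -y₂, so the sum is O.

O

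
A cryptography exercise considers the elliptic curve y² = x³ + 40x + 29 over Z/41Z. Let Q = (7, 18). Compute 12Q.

Double-and-add on 12 = (1100)₂. Start with Q = (7, 18) for the leading 1-bit.
double: tangent at (7, 18): λ = (3·7² + 40)/(2·18) ≡ 23/36. 36⁻¹ ≡ 8 (mod 41) since 36·8 = 288 ≡ 1, so λ ≡ 23·8 ≡ 20.
  x = λ² - 7 - 7 = 400 - 14 ≡ 17; y = λ·(7 - 17) - 18 ≡ 28. → (17, 28)
add Q: (17, 28) + (7, 18). λ = (18 - 28)/(7 - 17) ≡ 31/31 mod 41. 31⁻¹ ≡ 4 (mod 41) since 31·4 = 124 ≡ 1, so λ ≡ 1.
  x = λ² - 17 - 7 = 1 - 24 ≡ 18; y = λ·(17 - 18) - 28 ≡ 12. → (18, 12)
double: tangent at (18, 12): λ = (3·18² + 40)/(2·12) ≡ 28/24. 24⁻¹ ≡ 12 (mod 41) since 24·12 = 288 ≡ 1, so λ ≡ 28·12 ≡ 8.
  x = λ² - 18 - 18 = 64 - 36 ≡ 28; y = λ·(18 - 28) - 12 ≡ 31. → (28, 31)
double: tangent at (28, 31): λ = (3·28² + 40)/(2·31) ≡ 14/21. 21⁻¹ ≡ 2 (mod 41), so λ ≡ 14·2 ≡ 28.
  x = λ² - 28 - 28 = 784 - 56 ≡ 31; y = λ·(28 - 31) - 31 ≡ 8. → (31, 8)

(31, 8)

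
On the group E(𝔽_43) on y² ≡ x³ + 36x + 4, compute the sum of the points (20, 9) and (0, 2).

(40, 27)

(20, 9) + (0, 2). λ = (2 - 9)/(0 - 20) ≡ 36/23 mod 43. 23⁻¹ ≡ 15 (mod 43), so λ ≡ 24.
  x = λ² - 20 - 0 = 576 - 20 ≡ 40; y = λ·(20 - 40) - 9 ≡ 27. → (40, 27)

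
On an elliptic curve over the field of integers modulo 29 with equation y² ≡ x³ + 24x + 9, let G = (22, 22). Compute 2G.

tangent at (22, 22): λ = (3·22² + 24)/(2·22) ≡ 26/15. 15⁻¹ ≡ 2 (mod 29), so λ ≡ 26·2 ≡ 23.
  x = λ² - 22 - 22 = 529 - 44 ≡ 21; y = λ·(22 - 21) - 22 ≡ 1. → (21, 1)

(21, 1)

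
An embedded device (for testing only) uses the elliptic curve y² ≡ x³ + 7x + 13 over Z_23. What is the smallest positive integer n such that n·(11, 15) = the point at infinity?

2P: tangent at (11, 15): λ = (3·11² + 7)/(2·15) ≡ 2/7. 7⁻¹ ≡ 10 (mod 23), so λ ≡ 2·10 ≡ 20.
  x = λ² - 11 - 11 = 400 - 22 ≡ 10; y = λ·(11 - 10) - 15 ≡ 5. → (10, 5)
3P: (10, 5) + (11, 15). λ = (15 - 5)/(11 - 10) ≡ 10/1 mod 23. 1⁻¹ ≡ 1 (mod 23), so λ ≡ 10.
  x = λ² - 10 - 11 = 100 - 21 ≡ 10; y = λ·(10 - 10) - 5 ≡ 18. → (10, 18)
4P: (10, 18) + (11, 15). λ = (15 - 18)/(11 - 10) ≡ 20/1 mod 23. 1⁻¹ ≡ 1 (mod 23) since 1·1 = 1 ≡ 1, so λ ≡ 20.
  x = λ² - 10 - 11 = 400 - 21 ≡ 11; y = λ·(10 - 11) - 18 ≡ 8. → (11, 8)
5P: (11, 8) + (11, 15): same x and y₁ ≡ -y₂, so the sum is the point at infinity.
5P = the point at infinity, so the order is 5.

5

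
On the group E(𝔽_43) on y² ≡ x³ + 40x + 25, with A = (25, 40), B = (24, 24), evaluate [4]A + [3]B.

(34, 21)

First 4A:
Double-and-add on 4 = (100)₂. Start with A = (25, 40) for the leading 1-bit.
double: tangent at (25, 40): λ = (3·25² + 40)/(2·40) ≡ 23/37. 37⁻¹ ≡ 7 (mod 43), so λ ≡ 23·7 ≡ 32.
  x = λ² - 25 - 25 = 1024 - 50 ≡ 28; y = λ·(25 - 28) - 40 ≡ 36. → (28, 36)
double: tangent at (28, 36): λ = (3·28² + 40)/(2·36) ≡ 27/29. 29⁻¹ ≡ 3 (mod 43) since 29·3 = 87 ≡ 1, so λ ≡ 27·3 ≡ 38.
  x = λ² - 28 - 28 = 1444 - 56 ≡ 12; y = λ·(28 - 12) - 36 ≡ 13. → (12, 13)
4A = (12, 13).
Next 3B:
Repeated addition: build up to 3B.
2B: tangent at (24, 24): λ = (3·24² + 40)/(2·24) ≡ 5/5. 5⁻¹ ≡ 26 (mod 43) since 5·26 = 130 ≡ 1, so λ ≡ 5·26 ≡ 1.
  x = λ² - 24 - 24 = 1 - 48 ≡ 39; y = λ·(24 - 39) - 24 ≡ 4. → (39, 4)
3B: (39, 4) + (24, 24). λ = (24 - 4)/(24 - 39) ≡ 20/28 mod 43. 28⁻¹ ≡ 20 (mod 43), so λ ≡ 13.
  x = λ² - 39 - 24 = 169 - 63 ≡ 20; y = λ·(39 - 20) - 4 ≡ 28. → (20, 28)
3B = (20, 28).
Finally 4A + 3B:
(12, 13) + (20, 28). λ = (28 - 13)/(20 - 12) ≡ 15/8 mod 43. 8⁻¹ ≡ 27 (mod 43) since 8·27 = 216 ≡ 1, so λ ≡ 18.
  x = λ² - 12 - 20 = 324 - 32 ≡ 34; y = λ·(12 - 34) - 13 ≡ 21. → (34, 21)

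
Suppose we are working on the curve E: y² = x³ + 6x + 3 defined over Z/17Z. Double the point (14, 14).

tangent at (14, 14): λ = (3·14² + 6)/(2·14) ≡ 16/11. 11⁻¹ ≡ 14 (mod 17) since 11·14 = 154 ≡ 1, so λ ≡ 16·14 ≡ 3.
  x = λ² - 14 - 14 = 9 - 28 ≡ 15; y = λ·(14 - 15) - 14 ≡ 0. → (15, 0)

(15, 0)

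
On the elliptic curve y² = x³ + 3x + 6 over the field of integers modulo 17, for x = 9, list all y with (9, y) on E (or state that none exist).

none

x³ + 3x + 6 = 762 ≡ 14 (mod 17).
14 is a non-residue mod 17; no y exists.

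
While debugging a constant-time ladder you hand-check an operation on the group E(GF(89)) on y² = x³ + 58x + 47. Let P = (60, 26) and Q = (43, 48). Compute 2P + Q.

First 2P:
Repeated addition: build up to 2P.
2P: tangent at (60, 26): λ = (3·60² + 58)/(2·26) ≡ 0/52. 52⁻¹ ≡ 12 (mod 89), so λ ≡ 0·12 ≡ 0.
  x = λ² - 60 - 60 = 0 - 120 ≡ 58; y = λ·(60 - 58) - 26 ≡ 63. → (58, 63)
2P = (58, 63).
Finally 2P + Q:
(58, 63) + (43, 48). λ = (48 - 63)/(43 - 58) ≡ 74/74 mod 89. 74⁻¹ ≡ 83 (mod 89) since 74·83 = 6142 ≡ 1, so λ ≡ 1.
  x = λ² - 58 - 43 = 1 - 101 ≡ 78; y = λ·(58 - 78) - 63 ≡ 6. → (78, 6)

(78, 6)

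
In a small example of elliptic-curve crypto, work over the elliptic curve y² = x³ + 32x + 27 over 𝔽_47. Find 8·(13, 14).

Write P = (13, 14).
Repeated addition: build up to 8P.
2P: tangent at (13, 14): λ = (3·13² + 32)/(2·14) ≡ 22/28. 28⁻¹ ≡ 42 (mod 47), so λ ≡ 22·42 ≡ 31.
  x = λ² - 13 - 13 = 961 - 26 ≡ 42; y = λ·(13 - 42) - 14 ≡ 27. → (42, 27)
3P: (42, 27) + (13, 14). λ = (14 - 27)/(13 - 42) ≡ 34/18 mod 47. 18⁻¹ ≡ 34 (mod 47) since 18·34 = 612 ≡ 1, so λ ≡ 28.
  x = λ² - 42 - 13 = 784 - 55 ≡ 24; y = λ·(42 - 24) - 27 ≡ 7. → (24, 7)
4P: (24, 7) + (13, 14). λ = (14 - 7)/(13 - 24) ≡ 7/36 mod 47. 36⁻¹ ≡ 17 (mod 47) since 36·17 = 612 ≡ 1, so λ ≡ 25.
  x = λ² - 24 - 13 = 625 - 37 ≡ 24; y = λ·(24 - 24) - 7 ≡ 40. → (24, 40)
5P: (24, 40) + (13, 14). λ = (14 - 40)/(13 - 24) ≡ 21/36 mod 47. 36⁻¹ ≡ 17 (mod 47) since 36·17 = 612 ≡ 1, so λ ≡ 28.
  x = λ² - 24 - 13 = 784 - 37 ≡ 42; y = λ·(24 - 42) - 40 ≡ 20. → (42, 20)
6P: (42, 20) + (13, 14). λ = (14 - 20)/(13 - 42) ≡ 41/18 mod 47. 18⁻¹ ≡ 34 (mod 47), so λ ≡ 31.
  x = λ² - 42 - 13 = 961 - 55 ≡ 13; y = λ·(42 - 13) - 20 ≡ 33. → (13, 33)
7P: (13, 33) + (13, 14): same x and y₁ ≡ -y₂, so the sum is 𝒪.
8P: 𝒪 + (13, 14) = (13, 14) (identity).

(13, 14)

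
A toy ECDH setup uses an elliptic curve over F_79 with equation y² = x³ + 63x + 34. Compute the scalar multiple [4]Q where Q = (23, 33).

Double-and-add on 4 = (100)₂. Start with Q = (23, 33) for the leading 1-bit.
double: tangent at (23, 33): λ = (3·23² + 63)/(2·33) ≡ 70/66. 66⁻¹ ≡ 6 (mod 79), so λ ≡ 70·6 ≡ 25.
  x = λ² - 23 - 23 = 625 - 46 ≡ 26; y = λ·(23 - 26) - 33 ≡ 50. → (26, 50)
double: tangent at (26, 50): λ = (3·26² + 63)/(2·50) ≡ 37/21. 21⁻¹ ≡ 64 (mod 79) since 21·64 = 1344 ≡ 1, so λ ≡ 37·64 ≡ 77.
  x = λ² - 26 - 26 = 5929 - 52 ≡ 31; y = λ·(26 - 31) - 50 ≡ 39. → (31, 39)

(31, 39)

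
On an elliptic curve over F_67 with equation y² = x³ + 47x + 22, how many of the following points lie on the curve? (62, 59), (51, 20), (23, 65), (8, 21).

(62, 59): 59² ≡ 64, rhs ≡ 64 → on.
(51, 20): 20² ≡ 65, rhs ≡ 65 → on.
(23, 65): 65² ≡ 4, rhs ≡ 4 → on.
(8, 21): 21² ≡ 39, rhs ≡ 39 → on.

4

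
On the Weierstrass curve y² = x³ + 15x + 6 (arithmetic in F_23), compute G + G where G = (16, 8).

tangent at (16, 8): λ = (3·16² + 15)/(2·8) ≡ 1/16. 16⁻¹ ≡ 13 (mod 23), so λ ≡ 1·13 ≡ 13.
  x = λ² - 16 - 16 = 169 - 32 ≡ 22; y = λ·(16 - 22) - 8 ≡ 6. → (22, 6)

(22, 6)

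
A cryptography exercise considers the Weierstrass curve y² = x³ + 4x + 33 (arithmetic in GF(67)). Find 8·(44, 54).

(33, 49)

Write Q = (44, 54).
Repeated addition: build up to 8Q.
2Q: tangent at (44, 54): λ = (3·44² + 4)/(2·54) ≡ 50/41. 41⁻¹ ≡ 18 (mod 67), so λ ≡ 50·18 ≡ 29.
  x = λ² - 44 - 44 = 841 - 88 ≡ 16; y = λ·(44 - 16) - 54 ≡ 21. → (16, 21)
3Q: (16, 21) + (44, 54). λ = (54 - 21)/(44 - 16) ≡ 33/28 mod 67. 28⁻¹ ≡ 12 (mod 67) since 28·12 = 336 ≡ 1, so λ ≡ 61.
  x = λ² - 16 - 44 = 3721 - 60 ≡ 43; y = λ·(16 - 43) - 21 ≡ 7. → (43, 7)
4Q: (43, 7) + (44, 54). λ = (54 - 7)/(44 - 43) ≡ 47/1 mod 67. 1⁻¹ ≡ 1 (mod 67), so λ ≡ 47.
  x = λ² - 43 - 44 = 2209 - 87 ≡ 45; y = λ·(43 - 45) - 7 ≡ 33. → (45, 33)
5Q: (45, 33) + (44, 54). λ = (54 - 33)/(44 - 45) ≡ 21/66 mod 67. 66⁻¹ ≡ 66 (mod 67), so λ ≡ 46.
  x = λ² - 45 - 44 = 2116 - 89 ≡ 17; y = λ·(45 - 17) - 33 ≡ 49. → (17, 49)
6Q: (17, 49) + (44, 54). λ = (54 - 49)/(44 - 17) ≡ 5/27 mod 67. 27⁻¹ ≡ 5 (mod 67) since 27·5 = 135 ≡ 1, so λ ≡ 25.
  x = λ² - 17 - 44 = 625 - 61 ≡ 28; y = λ·(17 - 28) - 49 ≡ 11. → (28, 11)
7Q: (28, 11) + (44, 54). λ = (54 - 11)/(44 - 28) ≡ 43/16 mod 67. 16⁻¹ ≡ 21 (mod 67), so λ ≡ 32.
  x = λ² - 28 - 44 = 1024 - 72 ≡ 14; y = λ·(28 - 14) - 11 ≡ 35. → (14, 35)
8Q: (14, 35) + (44, 54). λ = (54 - 35)/(44 - 14) ≡ 19/30 mod 67. 30⁻¹ ≡ 38 (mod 67), so λ ≡ 52.
  x = λ² - 14 - 44 = 2704 - 58 ≡ 33; y = λ·(14 - 33) - 35 ≡ 49. → (33, 49)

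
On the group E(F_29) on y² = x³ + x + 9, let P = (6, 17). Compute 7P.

(17, 26)

Repeated addition: build up to 7P.
2P: tangent at (6, 17): λ = (3·6² + 1)/(2·17) ≡ 22/5. 5⁻¹ ≡ 6 (mod 29), so λ ≡ 22·6 ≡ 16.
  x = λ² - 6 - 6 = 256 - 12 ≡ 12; y = λ·(6 - 12) - 17 ≡ 3. → (12, 3)
3P: (12, 3) + (6, 17). λ = (17 - 3)/(6 - 12) ≡ 14/23 mod 29. 23⁻¹ ≡ 24 (mod 29), so λ ≡ 17.
  x = λ² - 12 - 6 = 289 - 18 ≡ 10; y = λ·(12 - 10) - 3 ≡ 2. → (10, 2)
4P: (10, 2) + (6, 17). λ = (17 - 2)/(6 - 10) ≡ 15/25 mod 29. 25⁻¹ ≡ 7 (mod 29) since 25·7 = 175 ≡ 1, so λ ≡ 18.
  x = λ² - 10 - 6 = 324 - 16 ≡ 18; y = λ·(10 - 18) - 2 ≡ 28. → (18, 28)
5P: (18, 28) + (6, 17). λ = (17 - 28)/(6 - 18) ≡ 18/17 mod 29. 17⁻¹ ≡ 12 (mod 29) since 17·12 = 204 ≡ 1, so λ ≡ 13.
  x = λ² - 18 - 6 = 169 - 24 ≡ 0; y = λ·(18 - 0) - 28 ≡ 3. → (0, 3)
6P: (0, 3) + (6, 17). λ = (17 - 3)/(6 - 0) ≡ 14/6 mod 29. 6⁻¹ ≡ 5 (mod 29) since 6·5 = 30 ≡ 1, so λ ≡ 12.
  x = λ² - 0 - 6 = 144 - 6 ≡ 22; y = λ·(0 - 22) - 3 ≡ 23. → (22, 23)
7P: (22, 23) + (6, 17). λ = (17 - 23)/(6 - 22) ≡ 23/13 mod 29. 13⁻¹ ≡ 9 (mod 29), so λ ≡ 4.
  x = λ² - 22 - 6 = 16 - 28 ≡ 17; y = λ·(22 - 17) - 23 ≡ 26. → (17, 26)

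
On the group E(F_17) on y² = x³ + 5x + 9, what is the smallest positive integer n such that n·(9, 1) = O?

2P: tangent at (9, 1): λ = (3·9² + 5)/(2·1) ≡ 10/2. 2⁻¹ ≡ 9 (mod 17) since 2·9 = 18 ≡ 1, so λ ≡ 10·9 ≡ 5.
  x = λ² - 9 - 9 = 25 - 18 ≡ 7; y = λ·(9 - 7) - 1 ≡ 9. → (7, 9)
3P: (7, 9) + (9, 1). λ = (1 - 9)/(9 - 7) ≡ 9/2 mod 17. 2⁻¹ ≡ 9 (mod 17), so λ ≡ 13.
  x = λ² - 7 - 9 = 169 - 16 ≡ 0; y = λ·(7 - 0) - 9 ≡ 14. → (0, 14)
4P: (0, 14) + (9, 1). λ = (1 - 14)/(9 - 0) ≡ 4/9 mod 17. 9⁻¹ ≡ 2 (mod 17), so λ ≡ 8.
  x = λ² - 0 - 9 = 64 - 9 ≡ 4; y = λ·(0 - 4) - 14 ≡ 5. → (4, 5)
5P: (4, 5) + (9, 1). λ = (1 - 5)/(9 - 4) ≡ 13/5 mod 17. 5⁻¹ ≡ 7 (mod 17), so λ ≡ 6.
  x = λ² - 4 - 9 = 36 - 13 ≡ 6; y = λ·(4 - 6) - 5 ≡ 0. → (6, 0)
6P: (6, 0) + (9, 1). λ = (1 - 0)/(9 - 6) ≡ 1/3 mod 17. 3⁻¹ ≡ 6 (mod 17), so λ ≡ 6.
  x = λ² - 6 - 9 = 36 - 15 ≡ 4; y = λ·(6 - 4) - 0 ≡ 12. → (4, 12)
7P: (4, 12) + (9, 1). λ = (1 - 12)/(9 - 4) ≡ 6/5 mod 17. 5⁻¹ ≡ 7 (mod 17) since 5·7 = 35 ≡ 1, so λ ≡ 8.
  x = λ² - 4 - 9 = 64 - 13 ≡ 0; y = λ·(4 - 0) - 12 ≡ 3. → (0, 3)
8P: (0, 3) + (9, 1). λ = (1 - 3)/(9 - 0) ≡ 15/9 mod 17. 9⁻¹ ≡ 2 (mod 17) since 9·2 = 18 ≡ 1, so λ ≡ 13.
  x = λ² - 0 - 9 = 169 - 9 ≡ 7; y = λ·(0 - 7) - 3 ≡ 8. → (7, 8)
9P: (7, 8) + (9, 1). λ = (1 - 8)/(9 - 7) ≡ 10/2 mod 17. 2⁻¹ ≡ 9 (mod 17) since 2·9 = 18 ≡ 1, so λ ≡ 5.
  x = λ² - 7 - 9 = 25 - 16 ≡ 9; y = λ·(7 - 9) - 8 ≡ 16. → (9, 16)
10P: (9, 16) + (9, 1): same x and y₁ ≡ -y₂, so the sum is O.
10P = O, so the order is 10.

10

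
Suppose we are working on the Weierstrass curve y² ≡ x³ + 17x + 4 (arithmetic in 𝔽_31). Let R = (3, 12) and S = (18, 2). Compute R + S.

(7, 1)

(3, 12) + (18, 2). λ = (2 - 12)/(18 - 3) ≡ 21/15 mod 31. 15⁻¹ ≡ 29 (mod 31), so λ ≡ 20.
  x = λ² - 3 - 18 = 400 - 21 ≡ 7; y = λ·(3 - 7) - 12 ≡ 1. → (7, 1)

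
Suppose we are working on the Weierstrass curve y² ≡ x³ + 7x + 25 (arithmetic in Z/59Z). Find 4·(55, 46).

Write P = (55, 46).
Repeated addition: build up to 4P.
2P: tangent at (55, 46): λ = (3·55² + 7)/(2·46) ≡ 55/33. 33⁻¹ ≡ 34 (mod 59), so λ ≡ 55·34 ≡ 41.
  x = λ² - 55 - 55 = 1681 - 110 ≡ 37; y = λ·(55 - 37) - 46 ≡ 43. → (37, 43)
3P: (37, 43) + (55, 46). λ = (46 - 43)/(55 - 37) ≡ 3/18 mod 59. 18⁻¹ ≡ 23 (mod 59), so λ ≡ 10.
  x = λ² - 37 - 55 = 100 - 92 ≡ 8; y = λ·(37 - 8) - 43 ≡ 11. → (8, 11)
4P: (8, 11) + (55, 46). λ = (46 - 11)/(55 - 8) ≡ 35/47 mod 59. 47⁻¹ ≡ 54 (mod 59) since 47·54 = 2538 ≡ 1, so λ ≡ 2.
  x = λ² - 8 - 55 = 4 - 63 ≡ 0; y = λ·(8 - 0) - 11 ≡ 5. → (0, 5)

(0, 5)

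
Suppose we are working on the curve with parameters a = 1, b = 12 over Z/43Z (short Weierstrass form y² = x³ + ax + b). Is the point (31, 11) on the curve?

y² = 11² ≡ 35; x³ + 1x + 12 = 29834 ≡ 35 (mod 43). 35 = 35.

yes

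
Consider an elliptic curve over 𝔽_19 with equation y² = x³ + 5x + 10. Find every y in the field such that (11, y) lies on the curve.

x³ + 5x + 10 = 1396 ≡ 9 (mod 19).
Square roots of 9 mod 19: 3 and 16 (since 3² = 9 ≡ 9).

3, 16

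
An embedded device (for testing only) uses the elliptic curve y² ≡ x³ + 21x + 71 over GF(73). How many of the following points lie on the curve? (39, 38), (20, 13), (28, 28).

(39, 38): 38² ≡ 57, rhs ≡ 57 → on.
(20, 13): 13² ≡ 23, rhs ≡ 23 → on.
(28, 28): 28² ≡ 54, rhs ≡ 54 → on.

3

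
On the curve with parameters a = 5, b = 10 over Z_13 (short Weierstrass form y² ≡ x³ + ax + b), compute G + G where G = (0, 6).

tangent at (0, 6): λ = (3·0² + 5)/(2·6) ≡ 5/12. 12⁻¹ ≡ 12 (mod 13) since 12·12 = 144 ≡ 1, so λ ≡ 5·12 ≡ 8.
  x = λ² - 0 - 0 = 64 - 0 ≡ 12; y = λ·(0 - 12) - 6 ≡ 2. → (12, 2)

(12, 2)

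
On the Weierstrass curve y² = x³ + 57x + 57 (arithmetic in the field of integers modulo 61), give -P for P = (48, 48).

-(48, 48) = (48, -48 mod 61) = (48, 13).

(48, 13)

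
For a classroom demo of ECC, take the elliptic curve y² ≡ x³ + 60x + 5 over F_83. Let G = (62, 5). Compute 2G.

(10, 32)

tangent at (62, 5): λ = (3·62² + 60)/(2·5) ≡ 55/10. 10⁻¹ ≡ 25 (mod 83) since 10·25 = 250 ≡ 1, so λ ≡ 55·25 ≡ 47.
  x = λ² - 62 - 62 = 2209 - 124 ≡ 10; y = λ·(62 - 10) - 5 ≡ 32. → (10, 32)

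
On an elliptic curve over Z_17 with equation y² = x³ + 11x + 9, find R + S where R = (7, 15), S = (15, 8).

(7, 15) + (15, 8). λ = (8 - 15)/(15 - 7) ≡ 10/8 mod 17. 8⁻¹ ≡ 15 (mod 17) since 8·15 = 120 ≡ 1, so λ ≡ 14.
  x = λ² - 7 - 15 = 196 - 22 ≡ 4; y = λ·(7 - 4) - 15 ≡ 10. → (4, 10)

(4, 10)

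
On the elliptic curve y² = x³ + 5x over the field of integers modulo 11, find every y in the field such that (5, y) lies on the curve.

x³ + 5x + 0 = 150 ≡ 7 (mod 11).
7 is a non-residue mod 11; no y exists.

none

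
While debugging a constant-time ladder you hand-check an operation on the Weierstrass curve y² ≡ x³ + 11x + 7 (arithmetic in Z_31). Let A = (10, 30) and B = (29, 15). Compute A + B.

(11, 23)

(10, 30) + (29, 15). λ = (15 - 30)/(29 - 10) ≡ 16/19 mod 31. 19⁻¹ ≡ 18 (mod 31), so λ ≡ 9.
  x = λ² - 10 - 29 = 81 - 39 ≡ 11; y = λ·(10 - 11) - 30 ≡ 23. → (11, 23)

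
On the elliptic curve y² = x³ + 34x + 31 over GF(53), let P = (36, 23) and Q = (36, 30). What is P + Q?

O

The two points share x = 36 and their y-coordinates satisfy 23 + 30 ≡ 0 (mod 53), so they are inverses. Their sum is the point at infinity.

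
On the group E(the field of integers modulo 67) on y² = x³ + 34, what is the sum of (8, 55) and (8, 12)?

The two points share x = 8 and their y-coordinates satisfy 55 + 12 ≡ 0 (mod 67), so they are inverses. Their sum is O.

O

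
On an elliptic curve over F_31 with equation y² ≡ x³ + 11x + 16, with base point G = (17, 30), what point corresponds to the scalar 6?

(18, 30)

Double-and-add on 6 = (110)₂. Start with G = (17, 30) for the leading 1-bit.
double: tangent at (17, 30): λ = (3·17² + 11)/(2·30) ≡ 10/29. 29⁻¹ ≡ 15 (mod 31), so λ ≡ 10·15 ≡ 26.
  x = λ² - 17 - 17 = 676 - 34 ≡ 22; y = λ·(17 - 22) - 30 ≡ 26. → (22, 26)
add G: (22, 26) + (17, 30). λ = (30 - 26)/(17 - 22) ≡ 4/26 mod 31. 26⁻¹ ≡ 6 (mod 31), so λ ≡ 24.
  x = λ² - 22 - 17 = 576 - 39 ≡ 10; y = λ·(22 - 10) - 26 ≡ 14. → (10, 14)
double: tangent at (10, 14): λ = (3·10² + 11)/(2·14) ≡ 1/28. 28⁻¹ ≡ 10 (mod 31), so λ ≡ 1·10 ≡ 10.
  x = λ² - 10 - 10 = 100 - 20 ≡ 18; y = λ·(10 - 18) - 14 ≡ 30. → (18, 30)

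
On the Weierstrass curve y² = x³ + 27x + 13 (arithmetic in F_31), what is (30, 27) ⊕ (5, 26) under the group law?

(30, 27) + (5, 26). λ = (26 - 27)/(5 - 30) ≡ 30/6 mod 31. 6⁻¹ ≡ 26 (mod 31), so λ ≡ 5.
  x = λ² - 30 - 5 = 25 - 35 ≡ 21; y = λ·(30 - 21) - 27 ≡ 18. → (21, 18)

(21, 18)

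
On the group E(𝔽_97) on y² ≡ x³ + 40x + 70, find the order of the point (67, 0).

2P: (67, 0) + (67, 0): same x and y₁ ≡ -y₂, so the sum is 𝒪.
2P = 𝒪, so the order is 2.

2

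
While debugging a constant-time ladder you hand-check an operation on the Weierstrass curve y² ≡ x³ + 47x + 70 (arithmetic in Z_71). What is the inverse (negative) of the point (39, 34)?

(39, 37)

-(39, 34) = (39, -34 mod 71) = (39, 37).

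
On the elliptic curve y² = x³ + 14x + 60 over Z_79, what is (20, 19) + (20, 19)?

tangent at (20, 19): λ = (3·20² + 14)/(2·19) ≡ 29/38. 38⁻¹ ≡ 52 (mod 79), so λ ≡ 29·52 ≡ 7.
  x = λ² - 20 - 20 = 49 - 40 ≡ 9; y = λ·(20 - 9) - 19 ≡ 58. → (9, 58)

(9, 58)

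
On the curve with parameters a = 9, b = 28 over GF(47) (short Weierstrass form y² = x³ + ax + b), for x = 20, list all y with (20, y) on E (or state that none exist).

x³ + 9x + 28 = 8208 ≡ 30 (mod 47).
30 is a non-residue mod 47; no y exists.

none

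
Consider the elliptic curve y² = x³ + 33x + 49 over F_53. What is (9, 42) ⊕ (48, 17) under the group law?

(0, 46)

(9, 42) + (48, 17). λ = (17 - 42)/(48 - 9) ≡ 28/39 mod 53. 39⁻¹ ≡ 34 (mod 53) since 39·34 = 1326 ≡ 1, so λ ≡ 51.
  x = λ² - 9 - 48 = 2601 - 57 ≡ 0; y = λ·(9 - 0) - 42 ≡ 46. → (0, 46)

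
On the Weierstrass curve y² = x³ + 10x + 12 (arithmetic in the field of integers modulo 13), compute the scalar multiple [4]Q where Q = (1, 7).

(7, 10)

Repeated addition: build up to 4Q.
2Q: tangent at (1, 7): λ = (3·1² + 10)/(2·7) ≡ 0/1. 1⁻¹ ≡ 1 (mod 13), so λ ≡ 0·1 ≡ 0.
  x = λ² - 1 - 1 = 0 - 2 ≡ 11; y = λ·(1 - 11) - 7 ≡ 6. → (11, 6)
3Q: (11, 6) + (1, 7). λ = (7 - 6)/(1 - 11) ≡ 1/3 mod 13. 3⁻¹ ≡ 9 (mod 13), so λ ≡ 9.
  x = λ² - 11 - 1 = 81 - 12 ≡ 4; y = λ·(11 - 4) - 6 ≡ 5. → (4, 5)
4Q: (4, 5) + (1, 7). λ = (7 - 5)/(1 - 4) ≡ 2/10 mod 13. 10⁻¹ ≡ 4 (mod 13), so λ ≡ 8.
  x = λ² - 4 - 1 = 64 - 5 ≡ 7; y = λ·(4 - 7) - 5 ≡ 10. → (7, 10)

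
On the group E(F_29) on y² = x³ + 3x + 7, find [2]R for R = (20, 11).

tangent at (20, 11): λ = (3·20² + 3)/(2·11) ≡ 14/22. 22⁻¹ ≡ 4 (mod 29) since 22·4 = 88 ≡ 1, so λ ≡ 14·4 ≡ 27.
  x = λ² - 20 - 20 = 729 - 40 ≡ 22; y = λ·(20 - 22) - 11 ≡ 22. → (22, 22)

(22, 22)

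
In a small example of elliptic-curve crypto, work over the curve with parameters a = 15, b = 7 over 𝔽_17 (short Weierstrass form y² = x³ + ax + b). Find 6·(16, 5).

Write G = (16, 5).
Double-and-add on 6 = (110)₂. Start with G = (16, 5) for the leading 1-bit.
double: tangent at (16, 5): λ = (3·16² + 15)/(2·5) ≡ 1/10. 10⁻¹ ≡ 12 (mod 17), so λ ≡ 1·12 ≡ 12.
  x = λ² - 16 - 16 = 144 - 32 ≡ 10; y = λ·(16 - 10) - 5 ≡ 16. → (10, 16)
add G: (10, 16) + (16, 5). λ = (5 - 16)/(16 - 10) ≡ 6/6 mod 17. 6⁻¹ ≡ 3 (mod 17), so λ ≡ 1.
  x = λ² - 10 - 16 = 1 - 26 ≡ 9; y = λ·(10 - 9) - 16 ≡ 2. → (9, 2)
double: tangent at (9, 2): λ = (3·9² + 15)/(2·2) ≡ 3/4. 4⁻¹ ≡ 13 (mod 17), so λ ≡ 3·13 ≡ 5.
  x = λ² - 9 - 9 = 25 - 18 ≡ 7; y = λ·(9 - 7) - 2 ≡ 8. → (7, 8)

(7, 8)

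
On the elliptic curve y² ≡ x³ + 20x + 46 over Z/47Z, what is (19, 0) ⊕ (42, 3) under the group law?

(19, 0) + (42, 3). λ = (3 - 0)/(42 - 19) ≡ 3/23 mod 47. 23⁻¹ ≡ 45 (mod 47) since 23·45 = 1035 ≡ 1, so λ ≡ 41.
  x = λ² - 19 - 42 = 1681 - 61 ≡ 22; y = λ·(19 - 22) - 0 ≡ 18. → (22, 18)

(22, 18)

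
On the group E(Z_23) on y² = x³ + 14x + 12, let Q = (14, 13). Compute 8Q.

(11, 5)

Repeated addition: build up to 8Q.
2Q: tangent at (14, 13): λ = (3·14² + 14)/(2·13) ≡ 4/3. 3⁻¹ ≡ 8 (mod 23), so λ ≡ 4·8 ≡ 9.
  x = λ² - 14 - 14 = 81 - 28 ≡ 7; y = λ·(14 - 7) - 13 ≡ 4. → (7, 4)
3Q: (7, 4) + (14, 13). λ = (13 - 4)/(14 - 7) ≡ 9/7 mod 23. 7⁻¹ ≡ 10 (mod 23), so λ ≡ 21.
  x = λ² - 7 - 14 = 441 - 21 ≡ 6; y = λ·(7 - 6) - 4 ≡ 17. → (6, 17)
4Q: (6, 17) + (14, 13). λ = (13 - 17)/(14 - 6) ≡ 19/8 mod 23. 8⁻¹ ≡ 3 (mod 23), so λ ≡ 11.
  x = λ² - 6 - 14 = 121 - 20 ≡ 9; y = λ·(6 - 9) - 17 ≡ 19. → (9, 19)
5Q: (9, 19) + (14, 13). λ = (13 - 19)/(14 - 9) ≡ 17/5 mod 23. 5⁻¹ ≡ 14 (mod 23) since 5·14 = 70 ≡ 1, so λ ≡ 8.
  x = λ² - 9 - 14 = 64 - 23 ≡ 18; y = λ·(9 - 18) - 19 ≡ 1. → (18, 1)
6Q: (18, 1) + (14, 13). λ = (13 - 1)/(14 - 18) ≡ 12/19 mod 23. 19⁻¹ ≡ 17 (mod 23) since 19·17 = 323 ≡ 1, so λ ≡ 20.
  x = λ² - 18 - 14 = 400 - 32 ≡ 0; y = λ·(18 - 0) - 1 ≡ 14. → (0, 14)
7Q: (0, 14) + (14, 13). λ = (13 - 14)/(14 - 0) ≡ 22/14 mod 23. 14⁻¹ ≡ 5 (mod 23), so λ ≡ 18.
  x = λ² - 0 - 14 = 324 - 14 ≡ 11; y = λ·(0 - 11) - 14 ≡ 18. → (11, 18)
8Q: (11, 18) + (14, 13). λ = (13 - 18)/(14 - 11) ≡ 18/3 mod 23. 3⁻¹ ≡ 8 (mod 23), so λ ≡ 6.
  x = λ² - 11 - 14 = 36 - 25 ≡ 11; y = λ·(11 - 11) - 18 ≡ 5. → (11, 5)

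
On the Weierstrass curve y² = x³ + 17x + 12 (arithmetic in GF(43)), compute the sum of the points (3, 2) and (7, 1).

(25, 25)

(3, 2) + (7, 1). λ = (1 - 2)/(7 - 3) ≡ 42/4 mod 43. 4⁻¹ ≡ 11 (mod 43) since 4·11 = 44 ≡ 1, so λ ≡ 32.
  x = λ² - 3 - 7 = 1024 - 10 ≡ 25; y = λ·(3 - 25) - 2 ≡ 25. → (25, 25)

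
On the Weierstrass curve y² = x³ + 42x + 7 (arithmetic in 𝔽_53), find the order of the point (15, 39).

8

2P: tangent at (15, 39): λ = (3·15² + 42)/(2·39) ≡ 28/25. 25⁻¹ ≡ 17 (mod 53), so λ ≡ 28·17 ≡ 52.
  x = λ² - 15 - 15 = 2704 - 30 ≡ 24; y = λ·(15 - 24) - 39 ≡ 23. → (24, 23)
3P: (24, 23) + (15, 39). λ = (39 - 23)/(15 - 24) ≡ 16/44 mod 53. 44⁻¹ ≡ 47 (mod 53), so λ ≡ 10.
  x = λ² - 24 - 15 = 100 - 39 ≡ 8; y = λ·(24 - 8) - 23 ≡ 31. → (8, 31)
4P: (8, 31) + (15, 39). λ = (39 - 31)/(15 - 8) ≡ 8/7 mod 53. 7⁻¹ ≡ 38 (mod 53), so λ ≡ 39.
  x = λ² - 8 - 15 = 1521 - 23 ≡ 14; y = λ·(8 - 14) - 31 ≡ 0. → (14, 0)
5P: (14, 0) + (15, 39). λ = (39 - 0)/(15 - 14) ≡ 39/1 mod 53. 1⁻¹ ≡ 1 (mod 53), so λ ≡ 39.
  x = λ² - 14 - 15 = 1521 - 29 ≡ 8; y = λ·(14 - 8) - 0 ≡ 22. → (8, 22)
6P: (8, 22) + (15, 39). λ = (39 - 22)/(15 - 8) ≡ 17/7 mod 53. 7⁻¹ ≡ 38 (mod 53), so λ ≡ 10.
  x = λ² - 8 - 15 = 100 - 23 ≡ 24; y = λ·(8 - 24) - 22 ≡ 30. → (24, 30)
7P: (24, 30) + (15, 39). λ = (39 - 30)/(15 - 24) ≡ 9/44 mod 53. 44⁻¹ ≡ 47 (mod 53) since 44·47 = 2068 ≡ 1, so λ ≡ 52.
  x = λ² - 24 - 15 = 2704 - 39 ≡ 15; y = λ·(24 - 15) - 30 ≡ 14. → (15, 14)
8P: (15, 14) + (15, 39): same x and y₁ ≡ -y₂, so the sum is O.
8P = O, so the order is 8.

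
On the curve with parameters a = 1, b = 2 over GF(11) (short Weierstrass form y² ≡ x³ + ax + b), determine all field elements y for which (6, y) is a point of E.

2, 9

x³ + 1x + 2 = 224 ≡ 4 (mod 11).
Square roots of 4 mod 11: 2 and 9 (since 2² = 4 ≡ 4).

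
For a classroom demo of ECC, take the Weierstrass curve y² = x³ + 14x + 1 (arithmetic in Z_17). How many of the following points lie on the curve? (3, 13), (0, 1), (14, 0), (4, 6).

(3, 13): 13² ≡ 16, rhs ≡ 2 → off.
(0, 1): 1² ≡ 1, rhs ≡ 1 → on.
(14, 0): 0² ≡ 0, rhs ≡ 0 → on.
(4, 6): 6² ≡ 2, rhs ≡ 2 → on.

3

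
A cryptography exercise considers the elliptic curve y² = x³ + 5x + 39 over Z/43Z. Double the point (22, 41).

tangent at (22, 41): λ = (3·22² + 5)/(2·41) ≡ 38/39. 39⁻¹ ≡ 32 (mod 43) since 39·32 = 1248 ≡ 1, so λ ≡ 38·32 ≡ 12.
  x = λ² - 22 - 22 = 144 - 44 ≡ 14; y = λ·(22 - 14) - 41 ≡ 12. → (14, 12)

(14, 12)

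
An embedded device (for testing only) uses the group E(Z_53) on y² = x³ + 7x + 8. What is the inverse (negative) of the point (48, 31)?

(48, 22)

-(48, 31) = (48, -31 mod 53) = (48, 22).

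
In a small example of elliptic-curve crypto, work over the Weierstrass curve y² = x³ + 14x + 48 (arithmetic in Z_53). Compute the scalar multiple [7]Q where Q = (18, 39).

(25, 32)

Repeated addition: build up to 7Q.
2Q: tangent at (18, 39): λ = (3·18² + 14)/(2·39) ≡ 32/25. 25⁻¹ ≡ 17 (mod 53), so λ ≡ 32·17 ≡ 14.
  x = λ² - 18 - 18 = 196 - 36 ≡ 1; y = λ·(18 - 1) - 39 ≡ 40. → (1, 40)
3Q: (1, 40) + (18, 39). λ = (39 - 40)/(18 - 1) ≡ 52/17 mod 53. 17⁻¹ ≡ 25 (mod 53), so λ ≡ 28.
  x = λ² - 1 - 18 = 784 - 19 ≡ 23; y = λ·(1 - 23) - 40 ≡ 33. → (23, 33)
4Q: (23, 33) + (18, 39). λ = (39 - 33)/(18 - 23) ≡ 6/48 mod 53. 48⁻¹ ≡ 21 (mod 53) since 48·21 = 1008 ≡ 1, so λ ≡ 20.
  x = λ² - 23 - 18 = 400 - 41 ≡ 41; y = λ·(23 - 41) - 33 ≡ 31. → (41, 31)
5Q: (41, 31) + (18, 39). λ = (39 - 31)/(18 - 41) ≡ 8/30 mod 53. 30⁻¹ ≡ 23 (mod 53), so λ ≡ 25.
  x = λ² - 41 - 18 = 625 - 59 ≡ 36; y = λ·(41 - 36) - 31 ≡ 41. → (36, 41)
6Q: (36, 41) + (18, 39). λ = (39 - 41)/(18 - 36) ≡ 51/35 mod 53. 35⁻¹ ≡ 50 (mod 53), so λ ≡ 6.
  x = λ² - 36 - 18 = 36 - 54 ≡ 35; y = λ·(36 - 35) - 41 ≡ 18. → (35, 18)
7Q: (35, 18) + (18, 39). λ = (39 - 18)/(18 - 35) ≡ 21/36 mod 53. 36⁻¹ ≡ 28 (mod 53) since 36·28 = 1008 ≡ 1, so λ ≡ 5.
  x = λ² - 35 - 18 = 25 - 53 ≡ 25; y = λ·(35 - 25) - 18 ≡ 32. → (25, 32)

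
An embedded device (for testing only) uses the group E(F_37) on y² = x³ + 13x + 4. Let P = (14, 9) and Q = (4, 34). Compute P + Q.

(14, 9) + (4, 34). λ = (34 - 9)/(4 - 14) ≡ 25/27 mod 37. 27⁻¹ ≡ 11 (mod 37), so λ ≡ 16.
  x = λ² - 14 - 4 = 256 - 18 ≡ 16; y = λ·(14 - 16) - 9 ≡ 33. → (16, 33)

(16, 33)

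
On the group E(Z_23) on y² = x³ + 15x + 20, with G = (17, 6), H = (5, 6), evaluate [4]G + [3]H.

First 4G:
Repeated addition: build up to 4G.
2G: tangent at (17, 6): λ = (3·17² + 15)/(2·6) ≡ 8/12. 12⁻¹ ≡ 2 (mod 23) since 12·2 = 24 ≡ 1, so λ ≡ 8·2 ≡ 16.
  x = λ² - 17 - 17 = 256 - 34 ≡ 15; y = λ·(17 - 15) - 6 ≡ 3. → (15, 3)
3G: (15, 3) + (17, 6). λ = (6 - 3)/(17 - 15) ≡ 3/2 mod 23. 2⁻¹ ≡ 12 (mod 23), so λ ≡ 13.
  x = λ² - 15 - 17 = 169 - 32 ≡ 22; y = λ·(15 - 22) - 3 ≡ 21. → (22, 21)
4G: (22, 21) + (17, 6). λ = (6 - 21)/(17 - 22) ≡ 8/18 mod 23. 18⁻¹ ≡ 9 (mod 23) since 18·9 = 162 ≡ 1, so λ ≡ 3.
  x = λ² - 22 - 17 = 9 - 39 ≡ 16; y = λ·(22 - 16) - 21 ≡ 20. → (16, 20)
4G = (16, 20).
Next 3H:
Repeated addition: build up to 3H.
2H: tangent at (5, 6): λ = (3·5² + 15)/(2·6) ≡ 21/12. 12⁻¹ ≡ 2 (mod 23), so λ ≡ 21·2 ≡ 19.
  x = λ² - 5 - 5 = 361 - 10 ≡ 6; y = λ·(5 - 6) - 6 ≡ 21. → (6, 21)
3H: (6, 21) + (5, 6). λ = (6 - 21)/(5 - 6) ≡ 8/22 mod 23. 22⁻¹ ≡ 22 (mod 23), so λ ≡ 15.
  x = λ² - 6 - 5 = 225 - 11 ≡ 7; y = λ·(6 - 7) - 21 ≡ 10. → (7, 10)
3H = (7, 10).
Finally 4G + 3H:
(16, 20) + (7, 10). λ = (10 - 20)/(7 - 16) ≡ 13/14 mod 23. 14⁻¹ ≡ 5 (mod 23), so λ ≡ 19.
  x = λ² - 16 - 7 = 361 - 23 ≡ 16; y = λ·(16 - 16) - 20 ≡ 3. → (16, 3)

(16, 3)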